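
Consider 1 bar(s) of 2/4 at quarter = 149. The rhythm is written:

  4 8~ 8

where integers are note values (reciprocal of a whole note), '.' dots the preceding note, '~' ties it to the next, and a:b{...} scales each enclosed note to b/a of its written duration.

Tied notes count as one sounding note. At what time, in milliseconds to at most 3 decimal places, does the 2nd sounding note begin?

1. 0.0ms @ 0 + 402.685ms (1)
2. 402.685ms @ 1 + 402.685ms (1)

note 2 onset = 1b = 402.685ms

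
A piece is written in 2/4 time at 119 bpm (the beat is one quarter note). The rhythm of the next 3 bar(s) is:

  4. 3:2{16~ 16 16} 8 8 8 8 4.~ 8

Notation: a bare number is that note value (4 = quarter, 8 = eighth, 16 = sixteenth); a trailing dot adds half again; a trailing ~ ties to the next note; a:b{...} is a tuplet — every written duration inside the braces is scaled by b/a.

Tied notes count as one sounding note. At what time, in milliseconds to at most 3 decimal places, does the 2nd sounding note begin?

note 2 onset = 3/2b = 756.303ms

1. 0.0ms @ 0 + 756.303ms (3/2)
2. 756.303ms @ 3/2 + 168.067ms (1/3)
3. 924.37ms @ 11/6 + 84.034ms (1/6)
4. 1008.403ms @ 2 + 252.101ms (1/2)
5. 1260.504ms @ 5/2 + 252.101ms (1/2)
6. 1512.605ms @ 3 + 252.101ms (1/2)
7. 1764.706ms @ 7/2 + 252.101ms (1/2)
8. 2016.807ms @ 4 + 1008.403ms (2)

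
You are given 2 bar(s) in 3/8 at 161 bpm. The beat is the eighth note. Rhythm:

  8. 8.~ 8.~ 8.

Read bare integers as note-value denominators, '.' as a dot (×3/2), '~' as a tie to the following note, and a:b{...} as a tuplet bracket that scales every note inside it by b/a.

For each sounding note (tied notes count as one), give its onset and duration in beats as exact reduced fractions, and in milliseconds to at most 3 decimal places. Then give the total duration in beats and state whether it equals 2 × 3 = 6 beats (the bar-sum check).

1) 0.0ms=0b +559.006ms=3/2b
2) 559.006ms=3/2b +1677.019ms=9/2b
Σ=6b of 6 (161bpm 3/8) — PASS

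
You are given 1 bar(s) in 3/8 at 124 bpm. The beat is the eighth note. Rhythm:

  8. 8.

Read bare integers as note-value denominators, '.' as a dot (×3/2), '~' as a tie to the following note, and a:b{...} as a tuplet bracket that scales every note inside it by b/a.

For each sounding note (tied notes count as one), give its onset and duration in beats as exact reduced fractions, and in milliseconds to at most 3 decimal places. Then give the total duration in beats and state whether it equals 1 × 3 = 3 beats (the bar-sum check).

1) 0.0ms=0b +725.806ms=3/2b
2) 725.806ms=3/2b +725.806ms=3/2b
Σ=3b of 3 (124bpm 3/8) — PASS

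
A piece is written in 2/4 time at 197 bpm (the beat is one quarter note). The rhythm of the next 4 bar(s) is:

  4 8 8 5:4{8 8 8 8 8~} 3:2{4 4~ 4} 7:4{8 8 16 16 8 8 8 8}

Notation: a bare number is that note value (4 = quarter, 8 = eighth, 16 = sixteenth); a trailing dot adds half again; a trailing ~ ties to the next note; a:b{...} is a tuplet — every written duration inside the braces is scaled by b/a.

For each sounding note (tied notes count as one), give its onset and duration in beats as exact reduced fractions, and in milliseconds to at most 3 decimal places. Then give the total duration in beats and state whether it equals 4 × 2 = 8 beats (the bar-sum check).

1) 0.0ms=0b +304.569ms=1b
2) 304.569ms=1b +152.284ms=1/2b
3) 456.853ms=3/2b +152.284ms=1/2b
4) 609.137ms=2b +121.827ms=2/5b
5) 730.964ms=12/5b +121.827ms=2/5b
6) 852.792ms=14/5b +121.827ms=2/5b
7) 974.619ms=16/5b +121.827ms=2/5b
8) 1096.447ms=18/5b +324.873ms=16/15b
9) 1421.32ms=14/3b +406.091ms=4/3b
10) 1827.411ms=6b +87.02ms=2/7b
11) 1914.431ms=44/7b +87.02ms=2/7b
12) 2001.45ms=46/7b +43.51ms=1/7b
13) 2044.96ms=47/7b +43.51ms=1/7b
14) 2088.47ms=48/7b +87.02ms=2/7b
15) 2175.489ms=50/7b +87.02ms=2/7b
16) 2262.509ms=52/7b +87.02ms=2/7b
17) 2349.529ms=54/7b +87.02ms=2/7b
Σ=8b of 8 (197bpm 2/4) — PASS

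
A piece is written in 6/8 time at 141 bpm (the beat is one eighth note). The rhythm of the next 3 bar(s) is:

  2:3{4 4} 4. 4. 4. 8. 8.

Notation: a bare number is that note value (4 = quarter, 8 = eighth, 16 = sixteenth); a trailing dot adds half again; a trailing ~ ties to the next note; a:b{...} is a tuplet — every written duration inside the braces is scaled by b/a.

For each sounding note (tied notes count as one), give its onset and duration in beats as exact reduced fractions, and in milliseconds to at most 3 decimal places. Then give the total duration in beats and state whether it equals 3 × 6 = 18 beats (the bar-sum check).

1) 0.0ms=0b +1276.596ms=3b
2) 1276.596ms=3b +1276.596ms=3b
3) 2553.191ms=6b +1276.596ms=3b
4) 3829.787ms=9b +1276.596ms=3b
5) 5106.383ms=12b +1276.596ms=3b
6) 6382.979ms=15b +638.298ms=3/2b
7) 7021.277ms=33/2b +638.298ms=3/2b
Σ=18b of 18 (141bpm 6/8) — PASS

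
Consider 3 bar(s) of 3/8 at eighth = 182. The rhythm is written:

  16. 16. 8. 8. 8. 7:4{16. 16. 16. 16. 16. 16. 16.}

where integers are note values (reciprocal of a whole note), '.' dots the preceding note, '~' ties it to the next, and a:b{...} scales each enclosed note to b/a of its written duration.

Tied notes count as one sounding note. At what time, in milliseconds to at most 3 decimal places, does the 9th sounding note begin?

note 9 onset = 51/7b = 2401.884ms

1. 0.0ms @ 0 + 247.253ms (3/4)
2. 247.253ms @ 3/4 + 247.253ms (3/4)
3. 494.505ms @ 3/2 + 494.505ms (3/2)
4. 989.011ms @ 3 + 494.505ms (3/2)
5. 1483.516ms @ 9/2 + 494.505ms (3/2)
6. 1978.022ms @ 6 + 141.287ms (3/7)
7. 2119.309ms @ 45/7 + 141.287ms (3/7)
8. 2260.597ms @ 48/7 + 141.287ms (3/7)
9. 2401.884ms @ 51/7 + 141.287ms (3/7)
10. 2543.171ms @ 54/7 + 141.287ms (3/7)
11. 2684.458ms @ 57/7 + 141.287ms (3/7)
12. 2825.746ms @ 60/7 + 141.287ms (3/7)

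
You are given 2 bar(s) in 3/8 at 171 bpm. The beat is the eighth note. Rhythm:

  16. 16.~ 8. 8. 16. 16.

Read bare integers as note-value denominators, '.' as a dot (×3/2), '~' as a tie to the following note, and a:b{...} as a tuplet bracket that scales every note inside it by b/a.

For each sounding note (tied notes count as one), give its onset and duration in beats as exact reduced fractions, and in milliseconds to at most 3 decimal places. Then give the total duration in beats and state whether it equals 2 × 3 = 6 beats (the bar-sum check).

1) 0.0ms=0b +263.158ms=3/4b
2) 263.158ms=3/4b +789.474ms=9/4b
3) 1052.632ms=3b +526.316ms=3/2b
4) 1578.947ms=9/2b +263.158ms=3/4b
5) 1842.105ms=21/4b +263.158ms=3/4b
Σ=6b of 6 (171bpm 3/8) — PASS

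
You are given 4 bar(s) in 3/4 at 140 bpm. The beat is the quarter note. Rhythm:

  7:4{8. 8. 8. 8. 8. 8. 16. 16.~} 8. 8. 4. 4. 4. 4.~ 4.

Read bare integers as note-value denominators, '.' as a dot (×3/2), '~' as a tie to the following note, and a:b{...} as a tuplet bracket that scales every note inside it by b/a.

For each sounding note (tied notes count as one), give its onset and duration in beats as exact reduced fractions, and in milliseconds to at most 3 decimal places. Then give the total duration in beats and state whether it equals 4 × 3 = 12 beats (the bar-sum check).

1) 0.0ms=0b +183.673ms=3/7b
2) 183.673ms=3/7b +183.673ms=3/7b
3) 367.347ms=6/7b +183.673ms=3/7b
4) 551.02ms=9/7b +183.673ms=3/7b
5) 734.694ms=12/7b +183.673ms=3/7b
6) 918.367ms=15/7b +183.673ms=3/7b
7) 1102.041ms=18/7b +91.837ms=3/14b
8) 1193.878ms=39/14b +413.265ms=27/28b
9) 1607.143ms=15/4b +321.429ms=3/4b
10) 1928.571ms=9/2b +642.857ms=3/2b
11) 2571.429ms=6b +642.857ms=3/2b
12) 3214.286ms=15/2b +642.857ms=3/2b
13) 3857.143ms=9b +1285.714ms=3b
Σ=12b of 12 (140bpm 3/4) — PASS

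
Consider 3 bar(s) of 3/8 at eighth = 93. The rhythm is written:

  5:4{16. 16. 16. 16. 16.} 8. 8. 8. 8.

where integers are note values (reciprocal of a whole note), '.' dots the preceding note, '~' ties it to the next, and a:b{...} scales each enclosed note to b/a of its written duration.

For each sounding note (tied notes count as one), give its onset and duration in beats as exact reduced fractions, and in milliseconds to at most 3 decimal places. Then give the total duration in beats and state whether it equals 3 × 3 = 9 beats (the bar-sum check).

1) 0.0ms=0b +387.097ms=3/5b
2) 387.097ms=3/5b +387.097ms=3/5b
3) 774.194ms=6/5b +387.097ms=3/5b
4) 1161.29ms=9/5b +387.097ms=3/5b
5) 1548.387ms=12/5b +387.097ms=3/5b
6) 1935.484ms=3b +967.742ms=3/2b
7) 2903.226ms=9/2b +967.742ms=3/2b
8) 3870.968ms=6b +967.742ms=3/2b
9) 4838.71ms=15/2b +967.742ms=3/2b
Σ=9b of 9 (93bpm 3/8) — PASS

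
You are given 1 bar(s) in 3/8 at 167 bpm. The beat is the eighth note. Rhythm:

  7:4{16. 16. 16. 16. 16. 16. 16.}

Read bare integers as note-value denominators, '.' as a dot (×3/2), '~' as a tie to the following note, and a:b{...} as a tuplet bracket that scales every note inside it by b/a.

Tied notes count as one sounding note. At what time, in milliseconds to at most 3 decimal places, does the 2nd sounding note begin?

note 2 onset = 3/7b = 153.978ms

1. 0.0ms @ 0 + 153.978ms (3/7)
2. 153.978ms @ 3/7 + 153.978ms (3/7)
3. 307.956ms @ 6/7 + 153.978ms (3/7)
4. 461.933ms @ 9/7 + 153.978ms (3/7)
5. 615.911ms @ 12/7 + 153.978ms (3/7)
6. 769.889ms @ 15/7 + 153.978ms (3/7)
7. 923.867ms @ 18/7 + 153.978ms (3/7)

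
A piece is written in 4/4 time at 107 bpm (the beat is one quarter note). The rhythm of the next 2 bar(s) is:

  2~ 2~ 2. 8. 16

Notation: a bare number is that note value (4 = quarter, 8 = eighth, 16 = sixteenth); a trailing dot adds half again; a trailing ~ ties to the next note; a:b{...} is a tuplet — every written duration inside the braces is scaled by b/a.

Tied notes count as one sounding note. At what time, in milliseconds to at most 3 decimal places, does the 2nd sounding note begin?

1. 0.0ms @ 0 + 3925.234ms (7)
2. 3925.234ms @ 7 + 420.561ms (3/4)
3. 4345.794ms @ 31/4 + 140.187ms (1/4)

note 2 onset = 7b = 3925.234ms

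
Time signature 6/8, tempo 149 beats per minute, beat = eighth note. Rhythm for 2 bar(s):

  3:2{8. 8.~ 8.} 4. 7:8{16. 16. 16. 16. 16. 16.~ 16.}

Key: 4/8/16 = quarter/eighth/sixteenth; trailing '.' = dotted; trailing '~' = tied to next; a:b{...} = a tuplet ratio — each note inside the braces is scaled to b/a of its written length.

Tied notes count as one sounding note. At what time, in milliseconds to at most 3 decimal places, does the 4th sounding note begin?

note 4 onset = 6b = 2416.107ms

1. 0.0ms @ 0 + 402.685ms (1)
2. 402.685ms @ 1 + 805.369ms (2)
3. 1208.054ms @ 3 + 1208.054ms (3)
4. 2416.107ms @ 6 + 345.158ms (6/7)
5. 2761.266ms @ 48/7 + 345.158ms (6/7)
6. 3106.424ms @ 54/7 + 345.158ms (6/7)
7. 3451.582ms @ 60/7 + 345.158ms (6/7)
8. 3796.74ms @ 66/7 + 345.158ms (6/7)
9. 4141.898ms @ 72/7 + 690.316ms (12/7)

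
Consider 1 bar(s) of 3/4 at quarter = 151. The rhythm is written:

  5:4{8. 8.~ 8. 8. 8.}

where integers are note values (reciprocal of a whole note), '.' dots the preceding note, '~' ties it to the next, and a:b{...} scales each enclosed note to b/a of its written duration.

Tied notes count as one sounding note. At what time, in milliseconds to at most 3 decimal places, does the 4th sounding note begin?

note 4 onset = 12/5b = 953.642ms

1. 0.0ms @ 0 + 238.411ms (3/5)
2. 238.411ms @ 3/5 + 476.821ms (6/5)
3. 715.232ms @ 9/5 + 238.411ms (3/5)
4. 953.642ms @ 12/5 + 238.411ms (3/5)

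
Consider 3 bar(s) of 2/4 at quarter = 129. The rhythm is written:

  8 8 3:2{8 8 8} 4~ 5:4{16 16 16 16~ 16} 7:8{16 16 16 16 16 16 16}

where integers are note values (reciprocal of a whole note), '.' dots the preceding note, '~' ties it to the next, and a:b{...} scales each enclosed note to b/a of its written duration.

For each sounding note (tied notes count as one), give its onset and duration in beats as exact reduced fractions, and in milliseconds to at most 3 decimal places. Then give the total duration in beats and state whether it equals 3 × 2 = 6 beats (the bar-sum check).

1) 0.0ms=0b +232.558ms=1/2b
2) 232.558ms=1/2b +232.558ms=1/2b
3) 465.116ms=1b +155.039ms=1/3b
4) 620.155ms=4/3b +155.039ms=1/3b
5) 775.194ms=5/3b +155.039ms=1/3b
6) 930.233ms=2b +558.14ms=6/5b
7) 1488.372ms=16/5b +93.023ms=1/5b
8) 1581.395ms=17/5b +93.023ms=1/5b
9) 1674.419ms=18/5b +186.047ms=2/5b
10) 1860.465ms=4b +132.89ms=2/7b
11) 1993.355ms=30/7b +132.89ms=2/7b
12) 2126.246ms=32/7b +132.89ms=2/7b
13) 2259.136ms=34/7b +132.89ms=2/7b
14) 2392.027ms=36/7b +132.89ms=2/7b
15) 2524.917ms=38/7b +132.89ms=2/7b
16) 2657.807ms=40/7b +132.89ms=2/7b
Σ=6b of 6 (129bpm 2/4) — PASS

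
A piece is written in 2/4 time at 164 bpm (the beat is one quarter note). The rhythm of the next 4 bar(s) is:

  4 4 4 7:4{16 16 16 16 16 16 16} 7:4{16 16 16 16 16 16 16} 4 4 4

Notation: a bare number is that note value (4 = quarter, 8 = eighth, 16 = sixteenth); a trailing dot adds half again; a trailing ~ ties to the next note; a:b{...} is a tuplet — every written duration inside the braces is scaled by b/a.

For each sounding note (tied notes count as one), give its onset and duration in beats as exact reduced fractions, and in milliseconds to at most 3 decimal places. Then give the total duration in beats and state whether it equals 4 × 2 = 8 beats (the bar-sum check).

1) 0.0ms=0b +365.854ms=1b
2) 365.854ms=1b +365.854ms=1b
3) 731.707ms=2b +365.854ms=1b
4) 1097.561ms=3b +52.265ms=1/7b
5) 1149.826ms=22/7b +52.265ms=1/7b
6) 1202.091ms=23/7b +52.265ms=1/7b
7) 1254.355ms=24/7b +52.265ms=1/7b
8) 1306.62ms=25/7b +52.265ms=1/7b
9) 1358.885ms=26/7b +52.265ms=1/7b
10) 1411.15ms=27/7b +52.265ms=1/7b
11) 1463.415ms=4b +52.265ms=1/7b
12) 1515.679ms=29/7b +52.265ms=1/7b
13) 1567.944ms=30/7b +52.265ms=1/7b
14) 1620.209ms=31/7b +52.265ms=1/7b
15) 1672.474ms=32/7b +52.265ms=1/7b
16) 1724.739ms=33/7b +52.265ms=1/7b
17) 1777.003ms=34/7b +52.265ms=1/7b
18) 1829.268ms=5b +365.854ms=1b
19) 2195.122ms=6b +365.854ms=1b
20) 2560.976ms=7b +365.854ms=1b
Σ=8b of 8 (164bpm 2/4) — PASS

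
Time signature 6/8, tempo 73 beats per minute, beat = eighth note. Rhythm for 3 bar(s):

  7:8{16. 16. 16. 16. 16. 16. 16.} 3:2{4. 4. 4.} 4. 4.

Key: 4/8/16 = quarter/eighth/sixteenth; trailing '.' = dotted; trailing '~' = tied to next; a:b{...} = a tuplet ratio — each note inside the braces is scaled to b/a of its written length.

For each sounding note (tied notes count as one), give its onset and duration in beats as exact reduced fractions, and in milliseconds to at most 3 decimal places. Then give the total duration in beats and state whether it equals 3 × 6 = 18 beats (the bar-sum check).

1) 0.0ms=0b +704.501ms=6/7b
2) 704.501ms=6/7b +704.501ms=6/7b
3) 1409.002ms=12/7b +704.501ms=6/7b
4) 2113.503ms=18/7b +704.501ms=6/7b
5) 2818.004ms=24/7b +704.501ms=6/7b
6) 3522.505ms=30/7b +704.501ms=6/7b
7) 4227.006ms=36/7b +704.501ms=6/7b
8) 4931.507ms=6b +1643.836ms=2b
9) 6575.342ms=8b +1643.836ms=2b
10) 8219.178ms=10b +1643.836ms=2b
11) 9863.014ms=12b +2465.753ms=3b
12) 12328.767ms=15b +2465.753ms=3b
Σ=18b of 18 (73bpm 6/8) — PASS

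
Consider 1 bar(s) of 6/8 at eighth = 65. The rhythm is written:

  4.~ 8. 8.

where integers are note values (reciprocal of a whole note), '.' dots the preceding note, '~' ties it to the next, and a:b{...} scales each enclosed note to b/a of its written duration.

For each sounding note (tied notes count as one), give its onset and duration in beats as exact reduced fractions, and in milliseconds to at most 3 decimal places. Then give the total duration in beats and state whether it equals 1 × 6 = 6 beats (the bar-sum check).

1) 0.0ms=0b +4153.846ms=9/2b
2) 4153.846ms=9/2b +1384.615ms=3/2b
Σ=6b of 6 (65bpm 6/8) — PASS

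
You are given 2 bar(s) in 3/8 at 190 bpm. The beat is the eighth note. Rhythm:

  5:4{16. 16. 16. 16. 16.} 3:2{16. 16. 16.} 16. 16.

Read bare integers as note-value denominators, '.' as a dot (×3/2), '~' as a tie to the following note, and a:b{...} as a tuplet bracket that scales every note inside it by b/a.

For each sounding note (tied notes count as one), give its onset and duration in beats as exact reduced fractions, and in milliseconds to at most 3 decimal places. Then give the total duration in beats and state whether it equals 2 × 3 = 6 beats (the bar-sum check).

1) 0.0ms=0b +189.474ms=3/5b
2) 189.474ms=3/5b +189.474ms=3/5b
3) 378.947ms=6/5b +189.474ms=3/5b
4) 568.421ms=9/5b +189.474ms=3/5b
5) 757.895ms=12/5b +189.474ms=3/5b
6) 947.368ms=3b +157.895ms=1/2b
7) 1105.263ms=7/2b +157.895ms=1/2b
8) 1263.158ms=4b +157.895ms=1/2b
9) 1421.053ms=9/2b +236.842ms=3/4b
10) 1657.895ms=21/4b +236.842ms=3/4b
Σ=6b of 6 (190bpm 3/8) — PASS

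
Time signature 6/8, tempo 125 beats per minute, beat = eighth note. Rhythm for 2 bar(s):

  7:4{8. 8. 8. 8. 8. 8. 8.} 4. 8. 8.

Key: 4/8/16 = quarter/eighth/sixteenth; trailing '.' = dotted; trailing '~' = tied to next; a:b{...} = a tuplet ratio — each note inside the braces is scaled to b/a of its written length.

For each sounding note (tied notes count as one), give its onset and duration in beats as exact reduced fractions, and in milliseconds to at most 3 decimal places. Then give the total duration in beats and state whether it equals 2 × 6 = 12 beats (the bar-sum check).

1) 0.0ms=0b +411.429ms=6/7b
2) 411.429ms=6/7b +411.429ms=6/7b
3) 822.857ms=12/7b +411.429ms=6/7b
4) 1234.286ms=18/7b +411.429ms=6/7b
5) 1645.714ms=24/7b +411.429ms=6/7b
6) 2057.143ms=30/7b +411.429ms=6/7b
7) 2468.571ms=36/7b +411.429ms=6/7b
8) 2880.0ms=6b +1440.0ms=3b
9) 4320.0ms=9b +720.0ms=3/2b
10) 5040.0ms=21/2b +720.0ms=3/2b
Σ=12b of 12 (125bpm 6/8) — PASS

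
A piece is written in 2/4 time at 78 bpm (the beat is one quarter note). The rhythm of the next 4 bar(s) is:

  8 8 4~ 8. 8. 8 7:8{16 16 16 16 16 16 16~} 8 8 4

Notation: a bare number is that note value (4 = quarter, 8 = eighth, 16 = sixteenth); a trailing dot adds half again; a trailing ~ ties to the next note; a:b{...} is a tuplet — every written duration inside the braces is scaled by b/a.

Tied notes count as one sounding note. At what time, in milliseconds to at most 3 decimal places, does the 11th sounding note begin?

note 11 onset = 38/7b = 4175.824ms

1. 0.0ms @ 0 + 384.615ms (1/2)
2. 384.615ms @ 1/2 + 384.615ms (1/2)
3. 769.231ms @ 1 + 1346.154ms (7/4)
4. 2115.385ms @ 11/4 + 576.923ms (3/4)
5. 2692.308ms @ 7/2 + 384.615ms (1/2)
6. 3076.923ms @ 4 + 219.78ms (2/7)
7. 3296.703ms @ 30/7 + 219.78ms (2/7)
8. 3516.484ms @ 32/7 + 219.78ms (2/7)
9. 3736.264ms @ 34/7 + 219.78ms (2/7)
10. 3956.044ms @ 36/7 + 219.78ms (2/7)
11. 4175.824ms @ 38/7 + 219.78ms (2/7)
12. 4395.604ms @ 40/7 + 604.396ms (11/14)
13. 5000.0ms @ 13/2 + 384.615ms (1/2)
14. 5384.615ms @ 7 + 769.231ms (1)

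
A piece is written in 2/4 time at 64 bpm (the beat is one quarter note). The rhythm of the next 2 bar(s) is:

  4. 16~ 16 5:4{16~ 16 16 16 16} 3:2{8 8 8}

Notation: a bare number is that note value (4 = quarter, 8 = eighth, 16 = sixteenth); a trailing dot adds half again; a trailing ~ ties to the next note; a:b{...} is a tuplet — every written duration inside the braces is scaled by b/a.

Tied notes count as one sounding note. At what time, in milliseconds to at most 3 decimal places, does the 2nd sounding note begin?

1. 0.0ms @ 0 + 1406.25ms (3/2)
2. 1406.25ms @ 3/2 + 468.75ms (1/2)
3. 1875.0ms @ 2 + 375.0ms (2/5)
4. 2250.0ms @ 12/5 + 187.5ms (1/5)
5. 2437.5ms @ 13/5 + 187.5ms (1/5)
6. 2625.0ms @ 14/5 + 187.5ms (1/5)
7. 2812.5ms @ 3 + 312.5ms (1/3)
8. 3125.0ms @ 10/3 + 312.5ms (1/3)
9. 3437.5ms @ 11/3 + 312.5ms (1/3)

note 2 onset = 3/2b = 1406.25ms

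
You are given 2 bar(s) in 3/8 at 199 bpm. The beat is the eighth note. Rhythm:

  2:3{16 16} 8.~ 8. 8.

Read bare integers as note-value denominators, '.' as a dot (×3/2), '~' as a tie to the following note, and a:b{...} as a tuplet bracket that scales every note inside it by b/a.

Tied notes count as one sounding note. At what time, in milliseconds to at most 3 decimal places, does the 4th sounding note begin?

1. 0.0ms @ 0 + 226.131ms (3/4)
2. 226.131ms @ 3/4 + 226.131ms (3/4)
3. 452.261ms @ 3/2 + 904.523ms (3)
4. 1356.784ms @ 9/2 + 452.261ms (3/2)

note 4 onset = 9/2b = 1356.784ms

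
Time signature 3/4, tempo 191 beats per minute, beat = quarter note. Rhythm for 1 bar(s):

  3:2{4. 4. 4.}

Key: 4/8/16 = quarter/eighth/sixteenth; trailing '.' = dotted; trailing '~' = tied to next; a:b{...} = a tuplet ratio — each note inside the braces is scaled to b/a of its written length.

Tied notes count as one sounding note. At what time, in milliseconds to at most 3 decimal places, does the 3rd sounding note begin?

note 3 onset = 2b = 628.272ms

1. 0.0ms @ 0 + 314.136ms (1)
2. 314.136ms @ 1 + 314.136ms (1)
3. 628.272ms @ 2 + 314.136ms (1)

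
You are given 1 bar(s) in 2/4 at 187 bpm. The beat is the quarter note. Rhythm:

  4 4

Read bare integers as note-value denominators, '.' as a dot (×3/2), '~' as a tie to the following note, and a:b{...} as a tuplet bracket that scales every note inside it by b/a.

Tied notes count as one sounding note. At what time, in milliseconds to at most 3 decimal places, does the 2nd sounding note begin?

note 2 onset = 1b = 320.856ms

1. 0.0ms @ 0 + 320.856ms (1)
2. 320.856ms @ 1 + 320.856ms (1)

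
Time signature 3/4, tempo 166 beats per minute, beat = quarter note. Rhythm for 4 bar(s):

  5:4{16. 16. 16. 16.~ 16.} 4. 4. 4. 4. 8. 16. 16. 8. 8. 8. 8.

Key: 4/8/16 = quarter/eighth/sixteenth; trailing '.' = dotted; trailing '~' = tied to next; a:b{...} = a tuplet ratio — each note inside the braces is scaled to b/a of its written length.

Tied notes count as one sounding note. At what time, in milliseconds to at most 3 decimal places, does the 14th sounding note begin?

note 14 onset = 21/2b = 3795.181ms

1. 0.0ms @ 0 + 108.434ms (3/10)
2. 108.434ms @ 3/10 + 108.434ms (3/10)
3. 216.867ms @ 3/5 + 108.434ms (3/10)
4. 325.301ms @ 9/10 + 216.867ms (3/5)
5. 542.169ms @ 3/2 + 542.169ms (3/2)
6. 1084.337ms @ 3 + 542.169ms (3/2)
7. 1626.506ms @ 9/2 + 542.169ms (3/2)
8. 2168.675ms @ 6 + 542.169ms (3/2)
9. 2710.843ms @ 15/2 + 271.084ms (3/4)
10. 2981.928ms @ 33/4 + 135.542ms (3/8)
11. 3117.47ms @ 69/8 + 135.542ms (3/8)
12. 3253.012ms @ 9 + 271.084ms (3/4)
13. 3524.096ms @ 39/4 + 271.084ms (3/4)
14. 3795.181ms @ 21/2 + 271.084ms (3/4)
15. 4066.265ms @ 45/4 + 271.084ms (3/4)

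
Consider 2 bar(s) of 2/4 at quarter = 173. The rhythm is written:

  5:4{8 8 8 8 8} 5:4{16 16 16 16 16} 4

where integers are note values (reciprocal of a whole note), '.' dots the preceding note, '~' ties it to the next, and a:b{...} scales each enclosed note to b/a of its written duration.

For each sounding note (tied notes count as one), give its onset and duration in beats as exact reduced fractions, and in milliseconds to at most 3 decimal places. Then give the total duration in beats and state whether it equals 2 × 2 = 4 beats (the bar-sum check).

1) 0.0ms=0b +138.728ms=2/5b
2) 138.728ms=2/5b +138.728ms=2/5b
3) 277.457ms=4/5b +138.728ms=2/5b
4) 416.185ms=6/5b +138.728ms=2/5b
5) 554.913ms=8/5b +138.728ms=2/5b
6) 693.642ms=2b +69.364ms=1/5b
7) 763.006ms=11/5b +69.364ms=1/5b
8) 832.37ms=12/5b +69.364ms=1/5b
9) 901.734ms=13/5b +69.364ms=1/5b
10) 971.098ms=14/5b +69.364ms=1/5b
11) 1040.462ms=3b +346.821ms=1b
Σ=4b of 4 (173bpm 2/4) — PASS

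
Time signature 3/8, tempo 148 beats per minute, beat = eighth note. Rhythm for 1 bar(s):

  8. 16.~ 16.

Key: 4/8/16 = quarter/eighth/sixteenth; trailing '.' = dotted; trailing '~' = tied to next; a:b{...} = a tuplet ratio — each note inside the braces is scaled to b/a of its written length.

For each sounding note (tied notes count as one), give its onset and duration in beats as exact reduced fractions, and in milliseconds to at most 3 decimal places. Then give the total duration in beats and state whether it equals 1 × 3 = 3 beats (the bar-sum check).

1) 0.0ms=0b +608.108ms=3/2b
2) 608.108ms=3/2b +608.108ms=3/2b
Σ=3b of 3 (148bpm 3/8) — PASS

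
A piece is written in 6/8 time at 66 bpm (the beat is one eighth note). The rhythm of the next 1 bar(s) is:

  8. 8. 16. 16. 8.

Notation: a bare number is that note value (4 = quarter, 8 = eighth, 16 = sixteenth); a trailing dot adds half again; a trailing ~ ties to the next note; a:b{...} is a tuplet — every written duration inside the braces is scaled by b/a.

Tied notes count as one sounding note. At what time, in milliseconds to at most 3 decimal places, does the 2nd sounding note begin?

note 2 onset = 3/2b = 1363.636ms

1. 0.0ms @ 0 + 1363.636ms (3/2)
2. 1363.636ms @ 3/2 + 1363.636ms (3/2)
3. 2727.273ms @ 3 + 681.818ms (3/4)
4. 3409.091ms @ 15/4 + 681.818ms (3/4)
5. 4090.909ms @ 9/2 + 1363.636ms (3/2)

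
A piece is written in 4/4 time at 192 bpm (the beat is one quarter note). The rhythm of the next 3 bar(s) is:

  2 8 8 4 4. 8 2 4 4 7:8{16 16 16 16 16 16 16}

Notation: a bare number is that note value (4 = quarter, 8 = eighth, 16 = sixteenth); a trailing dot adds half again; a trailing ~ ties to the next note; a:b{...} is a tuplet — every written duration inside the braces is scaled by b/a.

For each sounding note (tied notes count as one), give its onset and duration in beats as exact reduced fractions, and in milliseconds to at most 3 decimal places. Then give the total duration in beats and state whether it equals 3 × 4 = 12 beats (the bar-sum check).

1) 0.0ms=0b +625.0ms=2b
2) 625.0ms=2b +156.25ms=1/2b
3) 781.25ms=5/2b +156.25ms=1/2b
4) 937.5ms=3b +312.5ms=1b
5) 1250.0ms=4b +468.75ms=3/2b
6) 1718.75ms=11/2b +156.25ms=1/2b
7) 1875.0ms=6b +625.0ms=2b
8) 2500.0ms=8b +312.5ms=1b
9) 2812.5ms=9b +312.5ms=1b
10) 3125.0ms=10b +89.286ms=2/7b
11) 3214.286ms=72/7b +89.286ms=2/7b
12) 3303.571ms=74/7b +89.286ms=2/7b
13) 3392.857ms=76/7b +89.286ms=2/7b
14) 3482.143ms=78/7b +89.286ms=2/7b
15) 3571.429ms=80/7b +89.286ms=2/7b
16) 3660.714ms=82/7b +89.286ms=2/7b
Σ=12b of 12 (192bpm 4/4) — PASS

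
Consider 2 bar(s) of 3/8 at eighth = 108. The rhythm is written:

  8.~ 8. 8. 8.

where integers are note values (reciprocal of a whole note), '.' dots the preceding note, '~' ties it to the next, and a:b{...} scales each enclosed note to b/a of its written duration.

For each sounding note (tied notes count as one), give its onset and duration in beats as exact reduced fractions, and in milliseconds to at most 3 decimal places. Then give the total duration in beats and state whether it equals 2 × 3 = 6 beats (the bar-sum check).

1) 0.0ms=0b +1666.667ms=3b
2) 1666.667ms=3b +833.333ms=3/2b
3) 2500.0ms=9/2b +833.333ms=3/2b
Σ=6b of 6 (108bpm 3/8) — PASS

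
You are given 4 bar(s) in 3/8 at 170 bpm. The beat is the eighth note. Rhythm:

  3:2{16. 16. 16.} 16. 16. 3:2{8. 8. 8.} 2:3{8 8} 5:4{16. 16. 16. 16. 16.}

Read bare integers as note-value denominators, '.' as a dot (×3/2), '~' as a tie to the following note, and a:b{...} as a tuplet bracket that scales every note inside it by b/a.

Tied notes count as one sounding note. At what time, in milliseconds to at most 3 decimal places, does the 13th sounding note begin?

1. 0.0ms @ 0 + 176.471ms (1/2)
2. 176.471ms @ 1/2 + 176.471ms (1/2)
3. 352.941ms @ 1 + 176.471ms (1/2)
4. 529.412ms @ 3/2 + 264.706ms (3/4)
5. 794.118ms @ 9/4 + 264.706ms (3/4)
6. 1058.824ms @ 3 + 352.941ms (1)
7. 1411.765ms @ 4 + 352.941ms (1)
8. 1764.706ms @ 5 + 352.941ms (1)
9. 2117.647ms @ 6 + 529.412ms (3/2)
10. 2647.059ms @ 15/2 + 529.412ms (3/2)
11. 3176.471ms @ 9 + 211.765ms (3/5)
12. 3388.235ms @ 48/5 + 211.765ms (3/5)
13. 3600.0ms @ 51/5 + 211.765ms (3/5)
14. 3811.765ms @ 54/5 + 211.765ms (3/5)
15. 4023.529ms @ 57/5 + 211.765ms (3/5)

note 13 onset = 51/5b = 3600.0ms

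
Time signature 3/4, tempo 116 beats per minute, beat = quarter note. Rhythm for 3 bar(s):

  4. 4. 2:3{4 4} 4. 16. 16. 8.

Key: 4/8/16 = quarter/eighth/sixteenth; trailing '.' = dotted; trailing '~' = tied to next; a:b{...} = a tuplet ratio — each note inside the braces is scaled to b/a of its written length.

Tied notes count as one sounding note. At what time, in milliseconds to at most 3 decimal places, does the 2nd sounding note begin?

1. 0.0ms @ 0 + 775.862ms (3/2)
2. 775.862ms @ 3/2 + 775.862ms (3/2)
3. 1551.724ms @ 3 + 775.862ms (3/2)
4. 2327.586ms @ 9/2 + 775.862ms (3/2)
5. 3103.448ms @ 6 + 775.862ms (3/2)
6. 3879.31ms @ 15/2 + 193.966ms (3/8)
7. 4073.276ms @ 63/8 + 193.966ms (3/8)
8. 4267.241ms @ 33/4 + 387.931ms (3/4)

note 2 onset = 3/2b = 775.862ms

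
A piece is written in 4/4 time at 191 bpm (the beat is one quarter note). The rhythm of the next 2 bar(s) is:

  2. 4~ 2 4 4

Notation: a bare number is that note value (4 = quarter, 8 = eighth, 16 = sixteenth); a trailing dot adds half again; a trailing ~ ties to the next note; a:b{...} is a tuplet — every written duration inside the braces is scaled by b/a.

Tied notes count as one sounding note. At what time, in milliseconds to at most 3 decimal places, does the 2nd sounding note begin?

1. 0.0ms @ 0 + 942.408ms (3)
2. 942.408ms @ 3 + 942.408ms (3)
3. 1884.817ms @ 6 + 314.136ms (1)
4. 2198.953ms @ 7 + 314.136ms (1)

note 2 onset = 3b = 942.408ms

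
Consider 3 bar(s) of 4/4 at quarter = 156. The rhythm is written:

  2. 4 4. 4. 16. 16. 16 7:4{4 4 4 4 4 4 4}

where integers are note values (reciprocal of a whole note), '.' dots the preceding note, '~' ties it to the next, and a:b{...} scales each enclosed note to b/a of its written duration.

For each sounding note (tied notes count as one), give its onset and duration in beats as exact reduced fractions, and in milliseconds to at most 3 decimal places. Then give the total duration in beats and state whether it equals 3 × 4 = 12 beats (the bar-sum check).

1) 0.0ms=0b +1153.846ms=3b
2) 1153.846ms=3b +384.615ms=1b
3) 1538.462ms=4b +576.923ms=3/2b
4) 2115.385ms=11/2b +576.923ms=3/2b
5) 2692.308ms=7b +144.231ms=3/8b
6) 2836.538ms=59/8b +144.231ms=3/8b
7) 2980.769ms=31/4b +96.154ms=1/4b
8) 3076.923ms=8b +219.78ms=4/7b
9) 3296.703ms=60/7b +219.78ms=4/7b
10) 3516.484ms=64/7b +219.78ms=4/7b
11) 3736.264ms=68/7b +219.78ms=4/7b
12) 3956.044ms=72/7b +219.78ms=4/7b
13) 4175.824ms=76/7b +219.78ms=4/7b
14) 4395.604ms=80/7b +219.78ms=4/7b
Σ=12b of 12 (156bpm 4/4) — PASS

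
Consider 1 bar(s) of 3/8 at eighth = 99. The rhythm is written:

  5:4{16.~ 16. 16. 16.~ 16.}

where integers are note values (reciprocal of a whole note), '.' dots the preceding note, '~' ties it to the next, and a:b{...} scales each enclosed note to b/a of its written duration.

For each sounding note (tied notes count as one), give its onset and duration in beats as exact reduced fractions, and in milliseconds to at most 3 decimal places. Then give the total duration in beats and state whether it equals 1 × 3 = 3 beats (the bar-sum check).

1) 0.0ms=0b +727.273ms=6/5b
2) 727.273ms=6/5b +363.636ms=3/5b
3) 1090.909ms=9/5b +727.273ms=6/5b
Σ=3b of 3 (99bpm 3/8) — PASS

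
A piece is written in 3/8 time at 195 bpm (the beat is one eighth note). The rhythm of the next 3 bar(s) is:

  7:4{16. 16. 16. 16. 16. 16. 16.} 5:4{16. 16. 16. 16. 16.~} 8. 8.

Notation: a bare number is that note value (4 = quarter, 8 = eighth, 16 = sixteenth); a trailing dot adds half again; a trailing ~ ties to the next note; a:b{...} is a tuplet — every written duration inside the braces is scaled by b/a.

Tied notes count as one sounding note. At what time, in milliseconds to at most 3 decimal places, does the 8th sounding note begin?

note 8 onset = 3b = 923.077ms

1. 0.0ms @ 0 + 131.868ms (3/7)
2. 131.868ms @ 3/7 + 131.868ms (3/7)
3. 263.736ms @ 6/7 + 131.868ms (3/7)
4. 395.604ms @ 9/7 + 131.868ms (3/7)
5. 527.473ms @ 12/7 + 131.868ms (3/7)
6. 659.341ms @ 15/7 + 131.868ms (3/7)
7. 791.209ms @ 18/7 + 131.868ms (3/7)
8. 923.077ms @ 3 + 184.615ms (3/5)
9. 1107.692ms @ 18/5 + 184.615ms (3/5)
10. 1292.308ms @ 21/5 + 184.615ms (3/5)
11. 1476.923ms @ 24/5 + 184.615ms (3/5)
12. 1661.538ms @ 27/5 + 646.154ms (21/10)
13. 2307.692ms @ 15/2 + 461.538ms (3/2)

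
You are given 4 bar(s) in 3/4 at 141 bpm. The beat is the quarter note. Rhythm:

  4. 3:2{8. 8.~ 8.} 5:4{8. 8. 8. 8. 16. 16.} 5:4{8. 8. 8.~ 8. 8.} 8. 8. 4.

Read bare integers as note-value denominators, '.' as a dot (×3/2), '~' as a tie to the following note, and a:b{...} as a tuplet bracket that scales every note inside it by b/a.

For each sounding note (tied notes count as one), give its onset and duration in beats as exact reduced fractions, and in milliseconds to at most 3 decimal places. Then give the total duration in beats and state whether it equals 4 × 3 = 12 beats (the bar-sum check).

1) 0.0ms=0b +638.298ms=3/2b
2) 638.298ms=3/2b +212.766ms=1/2b
3) 851.064ms=2b +425.532ms=1b
4) 1276.596ms=3b +255.319ms=3/5b
5) 1531.915ms=18/5b +255.319ms=3/5b
6) 1787.234ms=21/5b +255.319ms=3/5b
7) 2042.553ms=24/5b +255.319ms=3/5b
8) 2297.872ms=27/5b +127.66ms=3/10b
9) 2425.532ms=57/10b +127.66ms=3/10b
10) 2553.191ms=6b +255.319ms=3/5b
11) 2808.511ms=33/5b +255.319ms=3/5b
12) 3063.83ms=36/5b +510.638ms=6/5b
13) 3574.468ms=42/5b +255.319ms=3/5b
14) 3829.787ms=9b +319.149ms=3/4b
15) 4148.936ms=39/4b +319.149ms=3/4b
16) 4468.085ms=21/2b +638.298ms=3/2b
Σ=12b of 12 (141bpm 3/4) — PASS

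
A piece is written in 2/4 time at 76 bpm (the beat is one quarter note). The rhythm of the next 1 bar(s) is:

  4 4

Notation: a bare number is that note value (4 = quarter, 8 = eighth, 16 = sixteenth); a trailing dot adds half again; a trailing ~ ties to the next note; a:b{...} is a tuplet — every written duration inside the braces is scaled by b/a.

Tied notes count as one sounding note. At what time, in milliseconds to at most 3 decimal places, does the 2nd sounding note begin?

1. 0.0ms @ 0 + 789.474ms (1)
2. 789.474ms @ 1 + 789.474ms (1)

note 2 onset = 1b = 789.474ms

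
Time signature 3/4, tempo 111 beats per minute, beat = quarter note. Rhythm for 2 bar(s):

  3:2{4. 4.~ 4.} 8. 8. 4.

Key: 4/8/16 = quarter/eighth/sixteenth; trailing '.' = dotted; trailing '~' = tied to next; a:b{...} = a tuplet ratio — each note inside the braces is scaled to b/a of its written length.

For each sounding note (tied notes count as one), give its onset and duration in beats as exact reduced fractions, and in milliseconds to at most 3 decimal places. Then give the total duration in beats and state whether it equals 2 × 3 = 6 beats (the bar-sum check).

1) 0.0ms=0b +540.541ms=1b
2) 540.541ms=1b +1081.081ms=2b
3) 1621.622ms=3b +405.405ms=3/4b
4) 2027.027ms=15/4b +405.405ms=3/4b
5) 2432.432ms=9/2b +810.811ms=3/2b
Σ=6b of 6 (111bpm 3/4) — PASS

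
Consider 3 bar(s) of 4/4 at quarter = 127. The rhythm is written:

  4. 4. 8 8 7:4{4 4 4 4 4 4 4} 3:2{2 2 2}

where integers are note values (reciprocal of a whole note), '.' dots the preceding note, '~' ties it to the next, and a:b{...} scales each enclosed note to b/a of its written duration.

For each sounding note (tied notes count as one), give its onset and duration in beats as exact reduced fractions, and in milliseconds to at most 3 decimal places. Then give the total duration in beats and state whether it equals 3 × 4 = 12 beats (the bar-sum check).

1) 0.0ms=0b +708.661ms=3/2b
2) 708.661ms=3/2b +708.661ms=3/2b
3) 1417.323ms=3b +236.22ms=1/2b
4) 1653.543ms=7/2b +236.22ms=1/2b
5) 1889.764ms=4b +269.966ms=4/7b
6) 2159.73ms=32/7b +269.966ms=4/7b
7) 2429.696ms=36/7b +269.966ms=4/7b
8) 2699.663ms=40/7b +269.966ms=4/7b
9) 2969.629ms=44/7b +269.966ms=4/7b
10) 3239.595ms=48/7b +269.966ms=4/7b
11) 3509.561ms=52/7b +269.966ms=4/7b
12) 3779.528ms=8b +629.921ms=4/3b
13) 4409.449ms=28/3b +629.921ms=4/3b
14) 5039.37ms=32/3b +629.921ms=4/3b
Σ=12b of 12 (127bpm 4/4) — PASS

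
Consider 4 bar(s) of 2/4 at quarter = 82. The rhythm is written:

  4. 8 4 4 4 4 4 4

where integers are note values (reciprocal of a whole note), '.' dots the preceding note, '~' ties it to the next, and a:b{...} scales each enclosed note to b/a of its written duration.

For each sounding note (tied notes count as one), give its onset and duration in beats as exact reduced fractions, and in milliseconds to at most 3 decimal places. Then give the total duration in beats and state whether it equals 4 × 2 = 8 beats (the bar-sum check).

1) 0.0ms=0b +1097.561ms=3/2b
2) 1097.561ms=3/2b +365.854ms=1/2b
3) 1463.415ms=2b +731.707ms=1b
4) 2195.122ms=3b +731.707ms=1b
5) 2926.829ms=4b +731.707ms=1b
6) 3658.537ms=5b +731.707ms=1b
7) 4390.244ms=6b +731.707ms=1b
8) 5121.951ms=7b +731.707ms=1b
Σ=8b of 8 (82bpm 2/4) — PASS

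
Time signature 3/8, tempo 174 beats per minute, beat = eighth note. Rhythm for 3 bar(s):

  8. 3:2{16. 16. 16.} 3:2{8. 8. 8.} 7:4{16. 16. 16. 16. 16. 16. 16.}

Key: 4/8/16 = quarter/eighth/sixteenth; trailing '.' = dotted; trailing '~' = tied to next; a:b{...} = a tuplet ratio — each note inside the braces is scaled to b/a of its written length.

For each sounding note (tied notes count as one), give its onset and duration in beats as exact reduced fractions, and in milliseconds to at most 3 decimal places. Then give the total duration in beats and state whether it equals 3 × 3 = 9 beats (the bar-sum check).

1) 0.0ms=0b +517.241ms=3/2b
2) 517.241ms=3/2b +172.414ms=1/2b
3) 689.655ms=2b +172.414ms=1/2b
4) 862.069ms=5/2b +172.414ms=1/2b
5) 1034.483ms=3b +344.828ms=1b
6) 1379.31ms=4b +344.828ms=1b
7) 1724.138ms=5b +344.828ms=1b
8) 2068.966ms=6b +147.783ms=3/7b
9) 2216.749ms=45/7b +147.783ms=3/7b
10) 2364.532ms=48/7b +147.783ms=3/7b
11) 2512.315ms=51/7b +147.783ms=3/7b
12) 2660.099ms=54/7b +147.783ms=3/7b
13) 2807.882ms=57/7b +147.783ms=3/7b
14) 2955.665ms=60/7b +147.783ms=3/7b
Σ=9b of 9 (174bpm 3/8) — PASS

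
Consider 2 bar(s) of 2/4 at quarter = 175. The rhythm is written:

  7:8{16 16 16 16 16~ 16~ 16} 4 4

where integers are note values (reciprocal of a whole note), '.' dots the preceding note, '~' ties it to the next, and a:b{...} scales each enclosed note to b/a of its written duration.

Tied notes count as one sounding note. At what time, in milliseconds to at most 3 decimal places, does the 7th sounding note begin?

note 7 onset = 3b = 1028.571ms

1. 0.0ms @ 0 + 97.959ms (2/7)
2. 97.959ms @ 2/7 + 97.959ms (2/7)
3. 195.918ms @ 4/7 + 97.959ms (2/7)
4. 293.878ms @ 6/7 + 97.959ms (2/7)
5. 391.837ms @ 8/7 + 293.878ms (6/7)
6. 685.714ms @ 2 + 342.857ms (1)
7. 1028.571ms @ 3 + 342.857ms (1)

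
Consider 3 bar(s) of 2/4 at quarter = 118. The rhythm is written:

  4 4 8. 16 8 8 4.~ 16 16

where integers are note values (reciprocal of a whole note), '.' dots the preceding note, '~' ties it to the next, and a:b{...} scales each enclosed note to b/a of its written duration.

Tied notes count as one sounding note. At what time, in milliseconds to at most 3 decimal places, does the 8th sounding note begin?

note 8 onset = 23/4b = 2923.729ms

1. 0.0ms @ 0 + 508.475ms (1)
2. 508.475ms @ 1 + 508.475ms (1)
3. 1016.949ms @ 2 + 381.356ms (3/4)
4. 1398.305ms @ 11/4 + 127.119ms (1/4)
5. 1525.424ms @ 3 + 254.237ms (1/2)
6. 1779.661ms @ 7/2 + 254.237ms (1/2)
7. 2033.898ms @ 4 + 889.831ms (7/4)
8. 2923.729ms @ 23/4 + 127.119ms (1/4)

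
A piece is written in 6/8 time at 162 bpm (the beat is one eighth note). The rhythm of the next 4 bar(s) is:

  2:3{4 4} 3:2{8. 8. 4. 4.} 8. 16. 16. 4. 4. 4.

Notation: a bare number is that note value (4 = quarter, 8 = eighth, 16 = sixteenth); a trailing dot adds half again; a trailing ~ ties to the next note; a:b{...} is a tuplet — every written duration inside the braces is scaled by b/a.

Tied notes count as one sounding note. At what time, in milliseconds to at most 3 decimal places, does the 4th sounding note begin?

note 4 onset = 7b = 2592.593ms

1. 0.0ms @ 0 + 1111.111ms (3)
2. 1111.111ms @ 3 + 1111.111ms (3)
3. 2222.222ms @ 6 + 370.37ms (1)
4. 2592.593ms @ 7 + 370.37ms (1)
5. 2962.963ms @ 8 + 740.741ms (2)
6. 3703.704ms @ 10 + 740.741ms (2)
7. 4444.444ms @ 12 + 555.556ms (3/2)
8. 5000.0ms @ 27/2 + 277.778ms (3/4)
9. 5277.778ms @ 57/4 + 277.778ms (3/4)
10. 5555.556ms @ 15 + 1111.111ms (3)
11. 6666.667ms @ 18 + 1111.111ms (3)
12. 7777.778ms @ 21 + 1111.111ms (3)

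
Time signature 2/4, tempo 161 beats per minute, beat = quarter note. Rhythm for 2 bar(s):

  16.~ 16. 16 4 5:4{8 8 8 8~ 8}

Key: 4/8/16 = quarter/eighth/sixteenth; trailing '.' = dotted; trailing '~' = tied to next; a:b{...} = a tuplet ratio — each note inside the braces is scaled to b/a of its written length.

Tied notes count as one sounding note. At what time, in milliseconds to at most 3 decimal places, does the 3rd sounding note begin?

note 3 onset = 1b = 372.671ms

1. 0.0ms @ 0 + 279.503ms (3/4)
2. 279.503ms @ 3/4 + 93.168ms (1/4)
3. 372.671ms @ 1 + 372.671ms (1)
4. 745.342ms @ 2 + 149.068ms (2/5)
5. 894.41ms @ 12/5 + 149.068ms (2/5)
6. 1043.478ms @ 14/5 + 149.068ms (2/5)
7. 1192.547ms @ 16/5 + 298.137ms (4/5)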